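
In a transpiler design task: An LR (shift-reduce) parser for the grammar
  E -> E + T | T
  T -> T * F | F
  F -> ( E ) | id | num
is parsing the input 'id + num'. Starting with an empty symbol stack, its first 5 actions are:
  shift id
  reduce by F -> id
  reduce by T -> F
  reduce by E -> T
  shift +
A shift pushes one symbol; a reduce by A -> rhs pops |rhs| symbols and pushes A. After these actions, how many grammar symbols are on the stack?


Tracking the symbol stack through each action:
  Action 1: shift 'id' : push -> stack = [id] (size 1)
  Action 2: reduce by F -> id : pop 1, push F -> stack = [F] (size 1)
  Action 3: reduce by T -> F : pop 1, push T -> stack = [T] (size 1)
  Action 4: reduce by E -> T : pop 1, push E -> stack = [E] (size 1)
  Action 5: shift '+' : push -> stack = [E, +] (size 2)
Final stack size: 2

2


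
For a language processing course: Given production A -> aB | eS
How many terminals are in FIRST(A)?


Production: A -> aB | eS
Examining each alternative for leading terminals:
  A -> aB : first terminal = 'a'
  A -> eS : first terminal = 'e'
FIRST(A) = {a, e}
Count: 2

2


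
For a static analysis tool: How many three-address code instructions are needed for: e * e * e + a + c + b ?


Expression: e * e * e + a + c + b
Generating three-address code (respecting * over +/- precedence):
  Instruction 1: t1 = e * e
  Instruction 2: t2 = t1 * e
  Instruction 3: t3 = t2 + a
  Instruction 4: t4 = t3 + c
  Instruction 5: t5 = t4 + b
Total instructions: 5

5


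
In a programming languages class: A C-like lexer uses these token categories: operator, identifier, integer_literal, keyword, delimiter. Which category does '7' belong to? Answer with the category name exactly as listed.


Token: '7'
Checking categories:
  identifier: no
  integer_literal: YES
  operator: no
  keyword: no
  delimiter: no
Category: integer_literal

integer_literal


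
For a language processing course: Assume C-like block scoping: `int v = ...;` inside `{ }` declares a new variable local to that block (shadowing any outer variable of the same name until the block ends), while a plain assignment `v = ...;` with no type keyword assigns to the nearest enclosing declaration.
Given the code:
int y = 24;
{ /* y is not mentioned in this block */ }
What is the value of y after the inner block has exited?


Analyzing scoping rules:
Outer scope: declares y = 24
Inner block: y is neither redeclared nor assigned -> unchanged
After the block -> 24
Result: 24

24


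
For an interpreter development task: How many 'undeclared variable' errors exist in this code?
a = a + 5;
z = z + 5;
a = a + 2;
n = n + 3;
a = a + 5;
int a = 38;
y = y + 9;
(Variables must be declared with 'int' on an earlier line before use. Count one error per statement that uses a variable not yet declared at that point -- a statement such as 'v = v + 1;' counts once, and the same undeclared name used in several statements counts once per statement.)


Scanning code line by line:
  Line 1: use 'a' -> ERROR (undeclared)
  Line 2: use 'z' -> ERROR (undeclared)
  Line 3: use 'a' -> ERROR (undeclared)
  Line 4: use 'n' -> ERROR (undeclared)
  Line 5: use 'a' -> ERROR (undeclared)
  Line 6: declare 'a' -> declared = ['a']
  Line 7: use 'y' -> ERROR (undeclared)
Total undeclared variable errors: 6

6


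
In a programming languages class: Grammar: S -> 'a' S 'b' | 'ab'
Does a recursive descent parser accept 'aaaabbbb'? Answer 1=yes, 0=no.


Grammar accepts strings of the form a^n b^n (n >= 1)
Word: 'aaaabbbb'
Counting: 4 a's and 4 b's
Check: 4 == 4? Yes
Derivation (S -> aSb applied 3 time(s), then S -> ab): S => aSb => aaSbb => aaaSbbb => aaaabbbb
Accepted

1


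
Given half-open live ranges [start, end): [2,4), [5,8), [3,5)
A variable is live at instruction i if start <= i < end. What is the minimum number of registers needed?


Live ranges:
  Var0: [2, 4)
  Var1: [5, 8)
  Var2: [3, 5)
Sweep-line events (position, delta, active):
  pos=2 start -> active=1
  pos=3 start -> active=2
  pos=4 end -> active=1
  pos=5 end -> active=0
  pos=5 start -> active=1
  pos=8 end -> active=0
Maximum simultaneous active: 2
Minimum registers needed: 2

2


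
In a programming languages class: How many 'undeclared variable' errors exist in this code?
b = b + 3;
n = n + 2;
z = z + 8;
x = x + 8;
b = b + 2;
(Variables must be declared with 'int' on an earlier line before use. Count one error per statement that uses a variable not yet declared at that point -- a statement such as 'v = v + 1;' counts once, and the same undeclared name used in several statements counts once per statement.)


Scanning code line by line:
  Line 1: use 'b' -> ERROR (undeclared)
  Line 2: use 'n' -> ERROR (undeclared)
  Line 3: use 'z' -> ERROR (undeclared)
  Line 4: use 'x' -> ERROR (undeclared)
  Line 5: use 'b' -> ERROR (undeclared)
Total undeclared variable errors: 5

5


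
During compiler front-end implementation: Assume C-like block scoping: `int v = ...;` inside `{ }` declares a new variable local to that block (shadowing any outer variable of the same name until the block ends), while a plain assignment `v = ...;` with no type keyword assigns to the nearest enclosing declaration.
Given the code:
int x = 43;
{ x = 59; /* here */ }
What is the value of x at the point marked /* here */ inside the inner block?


Analyzing scoping rules:
Outer scope: declares x = 43
Inner block: 'x = 59;' has no type keyword, so it is an assignment to the outer x (no shadowing)
Inside the block, after the assignment -> 59
Result: 59

59


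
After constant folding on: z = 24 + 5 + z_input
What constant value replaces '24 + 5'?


Identifying constant sub-expression:
  Original: z = 24 + 5 + z_input
  24 and 5 are both compile-time constants
  Evaluating: 24 + 5 = 29
  After folding: z = 29 + z_input

29


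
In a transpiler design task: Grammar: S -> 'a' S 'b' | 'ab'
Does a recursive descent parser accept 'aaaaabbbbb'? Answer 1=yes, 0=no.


Grammar accepts strings of the form a^n b^n (n >= 1)
Word: 'aaaaabbbbb'
Counting: 5 a's and 5 b's
Check: 5 == 5? Yes
Derivation (S -> aSb applied 4 time(s), then S -> ab): S => aSb => aaSbb => aaaSbbb => aaaaSbbbb => aaaaabbbbb
Accepted

1


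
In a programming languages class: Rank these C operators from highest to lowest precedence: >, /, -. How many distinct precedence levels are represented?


Looking up precedence for each operator:
  > -> precedence 4
  / -> precedence 6
  - -> precedence 5
Sorted highest to lowest: /, -, >
Distinct precedence values: [6, 5, 4]
Number of distinct levels: 3

3


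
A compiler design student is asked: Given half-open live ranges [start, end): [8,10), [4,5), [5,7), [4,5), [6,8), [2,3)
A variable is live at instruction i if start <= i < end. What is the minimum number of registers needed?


Live ranges:
  Var0: [8, 10)
  Var1: [4, 5)
  Var2: [5, 7)
  Var3: [4, 5)
  Var4: [6, 8)
  Var5: [2, 3)
Sweep-line events (position, delta, active):
  pos=2 start -> active=1
  pos=3 end -> active=0
  pos=4 start -> active=1
  pos=4 start -> active=2
  pos=5 end -> active=1
  pos=5 end -> active=0
  pos=5 start -> active=1
  pos=6 start -> active=2
  pos=7 end -> active=1
  pos=8 end -> active=0
  pos=8 start -> active=1
  pos=10 end -> active=0
Maximum simultaneous active: 2
Minimum registers needed: 2

2


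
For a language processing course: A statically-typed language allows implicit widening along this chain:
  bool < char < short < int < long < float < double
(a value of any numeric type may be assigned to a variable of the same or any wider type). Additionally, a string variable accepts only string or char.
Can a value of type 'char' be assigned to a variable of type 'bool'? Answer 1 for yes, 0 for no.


Target variable type: bool
Source value type: char
Numeric ranks: char=1, bool=0
Widening allowed iff rank(source) <= rank(target): 1 <= 0? No
Result: 0

0


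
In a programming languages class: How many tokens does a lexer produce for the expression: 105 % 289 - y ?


Scanning '105 % 289 - y'
Token 1: '105' -> integer_literal
Token 2: '%' -> operator
Token 3: '289' -> integer_literal
Token 4: '-' -> operator
Token 5: 'y' -> identifier
Total tokens: 5

5


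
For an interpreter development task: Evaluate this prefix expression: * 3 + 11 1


Parsing prefix expression: * 3 + 11 1
Step 1: Innermost operation '+ 11 1'
  11 + 1 = 12
Step 2: Outer operation '* 3 [12]'
  3 * 12 = 36

36


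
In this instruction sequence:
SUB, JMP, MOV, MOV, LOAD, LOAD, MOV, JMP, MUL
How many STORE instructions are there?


Scanning instruction sequence for STORE:
  Position 1: SUB
  Position 2: JMP
  Position 3: MOV
  Position 4: MOV
  Position 5: LOAD
  Position 6: LOAD
  Position 7: MOV
  Position 8: JMP
  Position 9: MUL
Matches at positions: []
Total STORE count: 0

0


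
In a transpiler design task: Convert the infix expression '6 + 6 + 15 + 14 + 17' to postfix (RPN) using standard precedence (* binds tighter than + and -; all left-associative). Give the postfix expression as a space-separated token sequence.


Applying the shunting-yard algorithm:
  Operand 6 -> output
  Push '+' onto operator stack -> op-stack: [+]
  Operand 6 -> output
  See '+' (prec 1); top '+' (prec 1) >= it -> pop '+' to output
  Push '+' onto operator stack -> op-stack: [+]
  Operand 15 -> output
  See '+' (prec 1); top '+' (prec 1) >= it -> pop '+' to output
  Push '+' onto operator stack -> op-stack: [+]
  Operand 14 -> output
  See '+' (prec 1); top '+' (prec 1) >= it -> pop '+' to output
  Push '+' onto operator stack -> op-stack: [+]
  Operand 17 -> output
  End of input: pop '+' to output
Postfix result: 6 6 + 15 + 14 + 17 +

6 6 + 15 + 14 + 17 +


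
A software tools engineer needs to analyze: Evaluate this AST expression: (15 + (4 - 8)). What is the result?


Expression: (15 + (4 - 8))
Evaluating step by step:
  4 - 8 = -4
  15 + -4 = 11
Result: 11

11


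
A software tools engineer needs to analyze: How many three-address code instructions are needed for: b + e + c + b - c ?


Expression: b + e + c + b - c
Generating three-address code (respecting * over +/- precedence):
  Instruction 1: t1 = b + e
  Instruction 2: t2 = t1 + c
  Instruction 3: t3 = t2 + b
  Instruction 4: t4 = t3 - c
Total instructions: 4

4


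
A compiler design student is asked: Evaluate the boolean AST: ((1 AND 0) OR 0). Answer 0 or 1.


Step 1: Evaluate inner node
  1 AND 0 = 0
Step 2: Evaluate root node
  0 OR 0 = 0

0


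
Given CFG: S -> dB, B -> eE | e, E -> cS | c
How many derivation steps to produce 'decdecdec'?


Grammar: S -> dB, B -> eE | e, E -> cS | c
Deriving 'decdecdec':
Step 1: S -> dB => dB
Step 2: B -> eE => deE
Step 3: E -> cS => decS
Step 4: S -> dB => decdB
Step 5: B -> eE => decdeE
Step 6: E -> cS => decdecS
Step 7: S -> dB => decdecdB
Step 8: B -> eE => decdecdeE
Step 9: E -> c => decdecdec
Total derivation steps: 9

9


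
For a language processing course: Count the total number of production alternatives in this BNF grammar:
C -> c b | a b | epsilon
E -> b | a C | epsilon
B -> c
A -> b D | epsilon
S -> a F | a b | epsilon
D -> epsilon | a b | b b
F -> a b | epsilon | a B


Counting alternatives per rule:
  C: 3 alternative(s)
  E: 3 alternative(s)
  B: 1 alternative(s)
  A: 2 alternative(s)
  S: 3 alternative(s)
  D: 3 alternative(s)
  F: 3 alternative(s)
Sum: 3 + 3 + 1 + 2 + 3 + 3 + 3 = 18

18


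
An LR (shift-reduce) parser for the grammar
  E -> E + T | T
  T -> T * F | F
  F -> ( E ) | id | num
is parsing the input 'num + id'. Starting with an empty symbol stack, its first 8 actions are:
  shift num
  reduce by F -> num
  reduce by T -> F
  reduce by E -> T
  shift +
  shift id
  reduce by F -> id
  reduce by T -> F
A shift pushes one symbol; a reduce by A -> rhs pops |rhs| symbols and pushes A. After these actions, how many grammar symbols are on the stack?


Tracking the symbol stack through each action:
  Action 1: shift 'num' : push -> stack = [num] (size 1)
  Action 2: reduce by F -> num : pop 1, push F -> stack = [F] (size 1)
  Action 3: reduce by T -> F : pop 1, push T -> stack = [T] (size 1)
  Action 4: reduce by E -> T : pop 1, push E -> stack = [E] (size 1)
  Action 5: shift '+' : push -> stack = [E, +] (size 2)
  Action 6: shift 'id' : push -> stack = [E, +, id] (size 3)
  Action 7: reduce by F -> id : pop 1, push F -> stack = [E, +, F] (size 3)
  Action 8: reduce by T -> F : pop 1, push T -> stack = [E, +, T] (size 3)
Final stack size: 3

3


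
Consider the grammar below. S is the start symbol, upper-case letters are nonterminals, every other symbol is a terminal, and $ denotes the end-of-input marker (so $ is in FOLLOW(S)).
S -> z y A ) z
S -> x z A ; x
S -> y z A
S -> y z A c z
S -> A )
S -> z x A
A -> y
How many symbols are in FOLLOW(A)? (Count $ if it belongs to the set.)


S is the start symbol and does not occur in any rule body, so FOLLOW(S) = {$}.
Examining every occurrence of A in a rule body:
  S -> z y A ) z : A is followed by terminal ')' -> add ')'
  S -> x z A ; x : A is followed by terminal ';' -> add ';'
  S -> y z A : A is at the right end -> add FOLLOW(S) = {$}
  S -> y z A c z : A is followed by terminal 'c' -> add 'c'
  S -> A ) : A is followed by terminal ')' -> add ')' (already in the set)
  S -> z x A : A is at the right end -> add FOLLOW(S) = {$} (already in the set)
  A -> y : A does not occur in the body -> contributes nothing
FOLLOW(A) = {), ;, c, $}
Count: 4

4


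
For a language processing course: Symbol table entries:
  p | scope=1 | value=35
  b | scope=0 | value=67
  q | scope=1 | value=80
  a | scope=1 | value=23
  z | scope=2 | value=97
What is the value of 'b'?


Searching symbol table for 'b':
  p | scope=1 | value=35
  b | scope=0 | value=67 <- MATCH
  q | scope=1 | value=80
  a | scope=1 | value=23
  z | scope=2 | value=97
Found 'b' at scope 0 with value 67

67


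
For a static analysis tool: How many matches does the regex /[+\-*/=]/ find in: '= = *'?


Pattern: /[+\-*/=]/ (operators)
Input: '= = *'
Scanning for matches:
  Match 1: '='
  Match 2: '='
  Match 3: '*'
Total matches: 3

3


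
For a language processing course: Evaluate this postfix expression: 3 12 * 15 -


Processing tokens left to right:
Push 3, Push 12
Pop 3 and 12, compute 3 * 12 = 36, push 36
Push 15
Pop 36 and 15, compute 36 - 15 = 21, push 21
Stack result: 21

21


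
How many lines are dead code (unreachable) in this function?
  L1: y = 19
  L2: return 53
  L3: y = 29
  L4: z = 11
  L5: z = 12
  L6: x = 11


Analyzing control flow:
  L1: reachable (before return)
  L2: reachable (return statement)
  L3: DEAD (after return at L2)
  L4: DEAD (after return at L2)
  L5: DEAD (after return at L2)
  L6: DEAD (after return at L2)
Return at L2, total lines = 6
Dead lines: L3 through L6
Count: 4

4


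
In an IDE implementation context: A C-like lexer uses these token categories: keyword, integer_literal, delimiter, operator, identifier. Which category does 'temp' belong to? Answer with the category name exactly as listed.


Token: 'temp'
Checking categories:
  identifier: YES
  integer_literal: no
  operator: no
  keyword: no
  delimiter: no
Category: identifier

identifier


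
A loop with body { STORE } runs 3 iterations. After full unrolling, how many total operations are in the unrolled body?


Loop body operations: STORE (1 op per iteration)
Unrolling 3 iterations:
  Iteration 1: STORE (1 ops)
  Iteration 2: STORE (1 ops)
  Iteration 3: STORE (1 ops)
Total: 3 iterations * 1 ops/iter = 3 operations

3


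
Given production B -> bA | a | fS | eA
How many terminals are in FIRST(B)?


Production: B -> bA | a | fS | eA
Examining each alternative for leading terminals:
  B -> bA : first terminal = 'b'
  B -> a : first terminal = 'a'
  B -> fS : first terminal = 'f'
  B -> eA : first terminal = 'e'
FIRST(B) = {a, b, e, f}
Count: 4

4


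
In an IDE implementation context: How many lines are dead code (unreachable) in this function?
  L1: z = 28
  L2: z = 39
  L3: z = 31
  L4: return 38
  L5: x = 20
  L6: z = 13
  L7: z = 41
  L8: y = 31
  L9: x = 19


Analyzing control flow:
  L1: reachable (before return)
  L2: reachable (before return)
  L3: reachable (before return)
  L4: reachable (return statement)
  L5: DEAD (after return at L4)
  L6: DEAD (after return at L4)
  L7: DEAD (after return at L4)
  L8: DEAD (after return at L4)
  L9: DEAD (after return at L4)
Return at L4, total lines = 9
Dead lines: L5 through L9
Count: 5

5


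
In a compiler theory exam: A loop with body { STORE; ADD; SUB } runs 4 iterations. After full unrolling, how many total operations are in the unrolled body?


Loop body operations: STORE, ADD, SUB (3 ops per iteration)
Unrolling 4 iterations:
  Iteration 1: STORE, ADD, SUB (3 ops)
  Iteration 2: STORE, ADD, SUB (3 ops)
  Iteration 3: STORE, ADD, SUB (3 ops)
  Iteration 4: STORE, ADD, SUB (3 ops)
Total: 4 iterations * 3 ops/iter = 12 operations

12


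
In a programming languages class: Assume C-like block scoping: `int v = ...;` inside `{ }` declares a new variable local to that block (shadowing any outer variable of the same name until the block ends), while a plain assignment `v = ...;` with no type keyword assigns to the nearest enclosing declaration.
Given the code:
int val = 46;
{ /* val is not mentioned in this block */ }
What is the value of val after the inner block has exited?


Analyzing scoping rules:
Outer scope: declares val = 46
Inner block: val is neither redeclared nor assigned -> unchanged
After the block -> 46
Result: 46

46


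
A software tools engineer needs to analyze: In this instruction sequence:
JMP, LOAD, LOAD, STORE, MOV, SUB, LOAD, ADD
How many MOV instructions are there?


Scanning instruction sequence for MOV:
  Position 1: JMP
  Position 2: LOAD
  Position 3: LOAD
  Position 4: STORE
  Position 5: MOV <- MATCH
  Position 6: SUB
  Position 7: LOAD
  Position 8: ADD
Matches at positions: [5]
Total MOV count: 1

1


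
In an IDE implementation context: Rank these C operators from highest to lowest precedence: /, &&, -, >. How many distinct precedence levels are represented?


Looking up precedence for each operator:
  / -> precedence 6
  && -> precedence 2
  - -> precedence 5
  > -> precedence 4
Sorted highest to lowest: /, -, >, &&
Distinct precedence values: [6, 5, 4, 2]
Number of distinct levels: 4

4


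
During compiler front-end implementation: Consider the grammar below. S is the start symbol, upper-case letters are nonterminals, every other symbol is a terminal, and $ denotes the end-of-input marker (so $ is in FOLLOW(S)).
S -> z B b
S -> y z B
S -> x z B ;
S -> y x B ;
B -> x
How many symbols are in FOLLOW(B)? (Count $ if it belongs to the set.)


S is the start symbol and does not occur in any rule body, so FOLLOW(S) = {$}.
Examining every occurrence of B in a rule body:
  S -> z B b : B is followed by terminal 'b' -> add 'b'
  S -> y z B : B is at the right end -> add FOLLOW(S) = {$}
  S -> x z B ; : B is followed by terminal ';' -> add ';'
  S -> y x B ; : B is followed by terminal ';' -> add ';' (already in the set)
  B -> x : B does not occur in the body -> contributes nothing
FOLLOW(B) = {;, b, $}
Count: 3

3


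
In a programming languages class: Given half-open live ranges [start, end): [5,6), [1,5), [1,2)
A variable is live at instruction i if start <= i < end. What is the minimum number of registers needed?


Live ranges:
  Var0: [5, 6)
  Var1: [1, 5)
  Var2: [1, 2)
Sweep-line events (position, delta, active):
  pos=1 start -> active=1
  pos=1 start -> active=2
  pos=2 end -> active=1
  pos=5 end -> active=0
  pos=5 start -> active=1
  pos=6 end -> active=0
Maximum simultaneous active: 2
Minimum registers needed: 2

2


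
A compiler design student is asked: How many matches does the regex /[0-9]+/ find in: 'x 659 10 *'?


Pattern: /[0-9]+/ (int literals)
Input: 'x 659 10 *'
Scanning for matches:
  Match 1: '659'
  Match 2: '10'
Total matches: 2

2


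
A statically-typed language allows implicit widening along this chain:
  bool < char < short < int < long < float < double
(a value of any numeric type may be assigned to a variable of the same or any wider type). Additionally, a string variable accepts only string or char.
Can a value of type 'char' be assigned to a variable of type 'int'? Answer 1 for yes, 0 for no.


Target variable type: int
Source value type: char
Numeric ranks: char=1, int=3
Widening allowed iff rank(source) <= rank(target): 1 <= 3? Yes
Result: 1

1


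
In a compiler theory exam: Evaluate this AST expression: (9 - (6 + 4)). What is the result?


Expression: (9 - (6 + 4))
Evaluating step by step:
  6 + 4 = 10
  9 - 10 = -1
Result: -1

-1


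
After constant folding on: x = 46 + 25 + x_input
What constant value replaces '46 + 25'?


Identifying constant sub-expression:
  Original: x = 46 + 25 + x_input
  46 and 25 are both compile-time constants
  Evaluating: 46 + 25 = 71
  After folding: x = 71 + x_input

71


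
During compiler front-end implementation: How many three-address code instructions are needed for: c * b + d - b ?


Expression: c * b + d - b
Generating three-address code (respecting * over +/- precedence):
  Instruction 1: t1 = c * b
  Instruction 2: t2 = t1 + d
  Instruction 3: t3 = t2 - b
Total instructions: 3

3


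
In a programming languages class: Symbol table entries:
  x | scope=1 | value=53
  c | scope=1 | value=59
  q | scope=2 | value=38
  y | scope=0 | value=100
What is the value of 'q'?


Searching symbol table for 'q':
  x | scope=1 | value=53
  c | scope=1 | value=59
  q | scope=2 | value=38 <- MATCH
  y | scope=0 | value=100
Found 'q' at scope 2 with value 38

38


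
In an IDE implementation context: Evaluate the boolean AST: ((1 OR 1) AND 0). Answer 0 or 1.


Step 1: Evaluate inner node
  1 OR 1 = 1
Step 2: Evaluate root node
  1 AND 0 = 0

0


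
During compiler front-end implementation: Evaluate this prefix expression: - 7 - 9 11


Parsing prefix expression: - 7 - 9 11
Step 1: Innermost operation '- 9 11'
  9 - 11 = -2
Step 2: Outer operation '- 7 [-2]'
  7 - -2 = 9

9


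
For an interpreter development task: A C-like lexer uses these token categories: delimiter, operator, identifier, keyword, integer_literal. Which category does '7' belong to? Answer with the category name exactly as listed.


Token: '7'
Checking categories:
  identifier: no
  integer_literal: YES
  operator: no
  keyword: no
  delimiter: no
Category: integer_literal

integer_literal


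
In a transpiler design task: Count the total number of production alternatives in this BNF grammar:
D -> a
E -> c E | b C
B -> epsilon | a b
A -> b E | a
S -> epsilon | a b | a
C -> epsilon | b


Counting alternatives per rule:
  D: 1 alternative(s)
  E: 2 alternative(s)
  B: 2 alternative(s)
  A: 2 alternative(s)
  S: 3 alternative(s)
  C: 2 alternative(s)
Sum: 1 + 2 + 2 + 2 + 3 + 2 = 12

12


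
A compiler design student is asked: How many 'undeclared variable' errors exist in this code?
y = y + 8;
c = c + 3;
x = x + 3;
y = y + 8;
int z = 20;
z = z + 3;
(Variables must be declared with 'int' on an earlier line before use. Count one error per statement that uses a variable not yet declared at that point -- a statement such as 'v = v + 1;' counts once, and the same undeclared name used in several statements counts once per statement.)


Scanning code line by line:
  Line 1: use 'y' -> ERROR (undeclared)
  Line 2: use 'c' -> ERROR (undeclared)
  Line 3: use 'x' -> ERROR (undeclared)
  Line 4: use 'y' -> ERROR (undeclared)
  Line 5: declare 'z' -> declared = ['z']
  Line 6: use 'z' -> OK (declared)
Total undeclared variable errors: 4

4


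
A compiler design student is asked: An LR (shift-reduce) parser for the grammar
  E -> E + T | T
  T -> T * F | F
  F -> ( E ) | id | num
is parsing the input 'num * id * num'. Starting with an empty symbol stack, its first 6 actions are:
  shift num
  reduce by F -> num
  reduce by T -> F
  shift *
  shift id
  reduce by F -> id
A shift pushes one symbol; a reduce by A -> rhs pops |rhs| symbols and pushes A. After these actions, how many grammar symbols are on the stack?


Tracking the symbol stack through each action:
  Action 1: shift 'num' : push -> stack = [num] (size 1)
  Action 2: reduce by F -> num : pop 1, push F -> stack = [F] (size 1)
  Action 3: reduce by T -> F : pop 1, push T -> stack = [T] (size 1)
  Action 4: shift '*' : push -> stack = [T, *] (size 2)
  Action 5: shift 'id' : push -> stack = [T, *, id] (size 3)
  Action 6: reduce by F -> id : pop 1, push F -> stack = [T, *, F] (size 3)
Final stack size: 3

3


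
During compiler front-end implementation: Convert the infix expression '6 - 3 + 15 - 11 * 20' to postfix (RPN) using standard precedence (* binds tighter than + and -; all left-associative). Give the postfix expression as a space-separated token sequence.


Applying the shunting-yard algorithm:
  Operand 6 -> output
  Push '-' onto operator stack -> op-stack: [-]
  Operand 3 -> output
  See '+' (prec 1); top '-' (prec 1) >= it -> pop '-' to output
  Push '+' onto operator stack -> op-stack: [+]
  Operand 15 -> output
  See '-' (prec 1); top '+' (prec 1) >= it -> pop '+' to output
  Push '-' onto operator stack -> op-stack: [-]
  Operand 11 -> output
  Push '*' onto operator stack -> op-stack: [-, *]
  Operand 20 -> output
  End of input: pop '*' to output
  End of input: pop '-' to output
Postfix result: 6 3 - 15 + 11 20 * -

6 3 - 15 + 11 20 * -


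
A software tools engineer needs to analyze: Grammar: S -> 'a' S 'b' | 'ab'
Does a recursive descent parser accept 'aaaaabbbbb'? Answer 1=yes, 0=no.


Grammar accepts strings of the form a^n b^n (n >= 1)
Word: 'aaaaabbbbb'
Counting: 5 a's and 5 b's
Check: 5 == 5? Yes
Derivation (S -> aSb applied 4 time(s), then S -> ab): S => aSb => aaSbb => aaaSbbb => aaaaSbbbb => aaaaabbbbb
Accepted

1


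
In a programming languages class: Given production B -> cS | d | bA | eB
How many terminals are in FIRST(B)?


Production: B -> cS | d | bA | eB
Examining each alternative for leading terminals:
  B -> cS : first terminal = 'c'
  B -> d : first terminal = 'd'
  B -> bA : first terminal = 'b'
  B -> eB : first terminal = 'e'
FIRST(B) = {b, c, d, e}
Count: 4

4


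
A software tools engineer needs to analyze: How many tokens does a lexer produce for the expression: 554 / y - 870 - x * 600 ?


Scanning '554 / y - 870 - x * 600'
Token 1: '554' -> integer_literal
Token 2: '/' -> operator
Token 3: 'y' -> identifier
Token 4: '-' -> operator
Token 5: '870' -> integer_literal
Token 6: '-' -> operator
Token 7: 'x' -> identifier
Token 8: '*' -> operator
Token 9: '600' -> integer_literal
Total tokens: 9

9


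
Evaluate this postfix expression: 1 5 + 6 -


Processing tokens left to right:
Push 1, Push 5
Pop 1 and 5, compute 1 + 5 = 6, push 6
Push 6
Pop 6 and 6, compute 6 - 6 = 0, push 0
Stack result: 0

0


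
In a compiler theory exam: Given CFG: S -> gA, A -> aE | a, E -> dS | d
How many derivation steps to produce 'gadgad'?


Grammar: S -> gA, A -> aE | a, E -> dS | d
Deriving 'gadgad':
Step 1: S -> gA => gA
Step 2: A -> aE => gaE
Step 3: E -> dS => gadS
Step 4: S -> gA => gadgA
Step 5: A -> aE => gadgaE
Step 6: E -> d => gadgad
Total derivation steps: 6

6


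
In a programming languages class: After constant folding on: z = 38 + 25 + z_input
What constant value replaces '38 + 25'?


Identifying constant sub-expression:
  Original: z = 38 + 25 + z_input
  38 and 25 are both compile-time constants
  Evaluating: 38 + 25 = 63
  After folding: z = 63 + z_input

63


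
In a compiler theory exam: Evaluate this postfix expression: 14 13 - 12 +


Processing tokens left to right:
Push 14, Push 13
Pop 14 and 13, compute 14 - 13 = 1, push 1
Push 12
Pop 1 and 12, compute 1 + 12 = 13, push 13
Stack result: 13

13


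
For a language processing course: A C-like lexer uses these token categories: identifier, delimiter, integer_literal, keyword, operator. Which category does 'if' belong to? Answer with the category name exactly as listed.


Token: 'if'
Checking categories:
  identifier: no
  integer_literal: no
  operator: no
  keyword: YES
  delimiter: no
Category: keyword

keyword


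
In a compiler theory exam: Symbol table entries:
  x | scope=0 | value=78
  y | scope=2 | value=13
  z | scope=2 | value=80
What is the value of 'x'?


Searching symbol table for 'x':
  x | scope=0 | value=78 <- MATCH
  y | scope=2 | value=13
  z | scope=2 | value=80
Found 'x' at scope 0 with value 78

78


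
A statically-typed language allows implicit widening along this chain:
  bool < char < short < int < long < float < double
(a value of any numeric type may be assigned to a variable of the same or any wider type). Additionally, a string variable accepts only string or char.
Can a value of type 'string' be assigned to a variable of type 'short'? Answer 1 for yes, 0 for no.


Target variable type: short
Source value type: string
Rule: string cannot widen to any numeric type
Result: 0

0


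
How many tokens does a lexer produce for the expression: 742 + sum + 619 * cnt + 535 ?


Scanning '742 + sum + 619 * cnt + 535'
Token 1: '742' -> integer_literal
Token 2: '+' -> operator
Token 3: 'sum' -> identifier
Token 4: '+' -> operator
Token 5: '619' -> integer_literal
Token 6: '*' -> operator
Token 7: 'cnt' -> identifier
Token 8: '+' -> operator
Token 9: '535' -> integer_literal
Total tokens: 9

9


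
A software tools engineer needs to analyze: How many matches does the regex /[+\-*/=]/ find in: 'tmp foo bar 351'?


Pattern: /[+\-*/=]/ (operators)
Input: 'tmp foo bar 351'
Scanning for matches:
Total matches: 0

0


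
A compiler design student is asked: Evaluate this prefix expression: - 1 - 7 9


Parsing prefix expression: - 1 - 7 9
Step 1: Innermost operation '- 7 9'
  7 - 9 = -2
Step 2: Outer operation '- 1 [-2]'
  1 - -2 = 3

3


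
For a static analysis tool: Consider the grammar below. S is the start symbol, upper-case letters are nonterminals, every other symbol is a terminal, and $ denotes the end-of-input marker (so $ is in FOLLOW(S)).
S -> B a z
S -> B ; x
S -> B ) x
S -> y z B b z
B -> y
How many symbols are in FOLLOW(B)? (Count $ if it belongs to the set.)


S is the start symbol and does not occur in any rule body, so FOLLOW(S) = {$}.
Examining every occurrence of B in a rule body:
  S -> B a z : B is followed by terminal 'a' -> add 'a'
  S -> B ; x : B is followed by terminal ';' -> add ';'
  S -> B ) x : B is followed by terminal ')' -> add ')'
  S -> y z B b z : B is followed by terminal 'b' -> add 'b'
  B -> y : B does not occur in the body -> contributes nothing
FOLLOW(B) = {), ;, a, b}
Count: 4

4


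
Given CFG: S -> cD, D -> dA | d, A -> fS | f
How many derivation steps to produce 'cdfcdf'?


Grammar: S -> cD, D -> dA | d, A -> fS | f
Deriving 'cdfcdf':
Step 1: S -> cD => cD
Step 2: D -> dA => cdA
Step 3: A -> fS => cdfS
Step 4: S -> cD => cdfcD
Step 5: D -> dA => cdfcdA
Step 6: A -> f => cdfcdf
Total derivation steps: 6

6


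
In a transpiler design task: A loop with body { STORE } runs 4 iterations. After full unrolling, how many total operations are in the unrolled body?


Loop body operations: STORE (1 op per iteration)
Unrolling 4 iterations:
  Iteration 1: STORE (1 ops)
  Iteration 2: STORE (1 ops)
  Iteration 3: STORE (1 ops)
  Iteration 4: STORE (1 ops)
Total: 4 iterations * 1 ops/iter = 4 operations

4


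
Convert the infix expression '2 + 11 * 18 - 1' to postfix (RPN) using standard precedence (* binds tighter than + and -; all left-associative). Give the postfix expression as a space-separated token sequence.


Applying the shunting-yard algorithm:
  Operand 2 -> output
  Push '+' onto operator stack -> op-stack: [+]
  Operand 11 -> output
  Push '*' onto operator stack -> op-stack: [+, *]
  Operand 18 -> output
  See '-' (prec 1); top '*' (prec 2) >= it -> pop '*' to output
  See '-' (prec 1); top '+' (prec 1) >= it -> pop '+' to output
  Push '-' onto operator stack -> op-stack: [-]
  Operand 1 -> output
  End of input: pop '-' to output
Postfix result: 2 11 18 * + 1 -

2 11 18 * + 1 -


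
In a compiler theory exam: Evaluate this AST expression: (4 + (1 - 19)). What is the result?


Expression: (4 + (1 - 19))
Evaluating step by step:
  1 - 19 = -18
  4 + -18 = -14
Result: -14

-14


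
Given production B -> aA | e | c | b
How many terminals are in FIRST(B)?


Production: B -> aA | e | c | b
Examining each alternative for leading terminals:
  B -> aA : first terminal = 'a'
  B -> e : first terminal = 'e'
  B -> c : first terminal = 'c'
  B -> b : first terminal = 'b'
FIRST(B) = {a, b, c, e}
Count: 4

4


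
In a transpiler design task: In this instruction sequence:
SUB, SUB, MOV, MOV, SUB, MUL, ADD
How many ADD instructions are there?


Scanning instruction sequence for ADD:
  Position 1: SUB
  Position 2: SUB
  Position 3: MOV
  Position 4: MOV
  Position 5: SUB
  Position 6: MUL
  Position 7: ADD <- MATCH
Matches at positions: [7]
Total ADD count: 1

1


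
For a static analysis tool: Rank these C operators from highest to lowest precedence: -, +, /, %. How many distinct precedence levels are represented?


Looking up precedence for each operator:
  - -> precedence 5
  + -> precedence 5
  / -> precedence 6
  % -> precedence 6
Sorted highest to lowest: /, %, -, +
Distinct precedence values: [6, 5]
Number of distinct levels: 2

2


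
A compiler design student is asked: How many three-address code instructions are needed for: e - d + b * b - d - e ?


Expression: e - d + b * b - d - e
Generating three-address code (respecting * over +/- precedence):
  Instruction 1: t1 = b * b
  Instruction 2: t2 = e - d
  Instruction 3: t3 = t2 + t1
  Instruction 4: t4 = t3 - d
  Instruction 5: t5 = t4 - e
Total instructions: 5

5


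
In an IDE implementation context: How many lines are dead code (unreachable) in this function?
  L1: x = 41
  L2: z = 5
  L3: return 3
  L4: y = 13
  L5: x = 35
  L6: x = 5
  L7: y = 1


Analyzing control flow:
  L1: reachable (before return)
  L2: reachable (before return)
  L3: reachable (return statement)
  L4: DEAD (after return at L3)
  L5: DEAD (after return at L3)
  L6: DEAD (after return at L3)
  L7: DEAD (after return at L3)
Return at L3, total lines = 7
Dead lines: L4 through L7
Count: 4

4


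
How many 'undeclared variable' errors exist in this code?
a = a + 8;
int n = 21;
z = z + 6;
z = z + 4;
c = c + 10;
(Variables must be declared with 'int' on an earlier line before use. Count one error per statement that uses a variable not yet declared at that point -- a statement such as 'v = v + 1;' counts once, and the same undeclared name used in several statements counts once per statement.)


Scanning code line by line:
  Line 1: use 'a' -> ERROR (undeclared)
  Line 2: declare 'n' -> declared = ['n']
  Line 3: use 'z' -> ERROR (undeclared)
  Line 4: use 'z' -> ERROR (undeclared)
  Line 5: use 'c' -> ERROR (undeclared)
Total undeclared variable errors: 4

4


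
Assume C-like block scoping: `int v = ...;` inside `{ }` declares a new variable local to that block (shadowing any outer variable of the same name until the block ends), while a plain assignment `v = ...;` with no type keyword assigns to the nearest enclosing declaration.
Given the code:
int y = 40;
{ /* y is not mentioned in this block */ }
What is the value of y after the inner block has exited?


Analyzing scoping rules:
Outer scope: declares y = 40
Inner block: y is neither redeclared nor assigned -> unchanged
After the block -> 40
Result: 40

40


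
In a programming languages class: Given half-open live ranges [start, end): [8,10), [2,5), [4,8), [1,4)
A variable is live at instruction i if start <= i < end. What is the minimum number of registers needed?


Live ranges:
  Var0: [8, 10)
  Var1: [2, 5)
  Var2: [4, 8)
  Var3: [1, 4)
Sweep-line events (position, delta, active):
  pos=1 start -> active=1
  pos=2 start -> active=2
  pos=4 end -> active=1
  pos=4 start -> active=2
  pos=5 end -> active=1
  pos=8 end -> active=0
  pos=8 start -> active=1
  pos=10 end -> active=0
Maximum simultaneous active: 2
Minimum registers needed: 2

2


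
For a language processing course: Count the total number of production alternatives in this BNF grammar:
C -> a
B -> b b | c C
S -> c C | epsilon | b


Counting alternatives per rule:
  C: 1 alternative(s)
  B: 2 alternative(s)
  S: 3 alternative(s)
Sum: 1 + 2 + 3 = 6

6


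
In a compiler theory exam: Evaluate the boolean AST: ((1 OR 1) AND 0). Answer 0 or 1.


Step 1: Evaluate inner node
  1 OR 1 = 1
Step 2: Evaluate root node
  1 AND 0 = 0

0


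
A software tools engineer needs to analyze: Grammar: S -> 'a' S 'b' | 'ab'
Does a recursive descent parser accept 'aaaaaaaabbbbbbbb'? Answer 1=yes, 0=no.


Grammar accepts strings of the form a^n b^n (n >= 1)
Word: 'aaaaaaaabbbbbbbb'
Counting: 8 a's and 8 b's
Check: 8 == 8? Yes
Derivation (S -> aSb applied 7 time(s), then S -> ab): S => aSb => aaSbb => aaaSbbb => aaaaSbbbb => aaaaaSbbbbb => aaaaaaSbbbbbb => aaaaaaaSbbbbbbb => aaaaaaaabbbbbbbb
Accepted

1


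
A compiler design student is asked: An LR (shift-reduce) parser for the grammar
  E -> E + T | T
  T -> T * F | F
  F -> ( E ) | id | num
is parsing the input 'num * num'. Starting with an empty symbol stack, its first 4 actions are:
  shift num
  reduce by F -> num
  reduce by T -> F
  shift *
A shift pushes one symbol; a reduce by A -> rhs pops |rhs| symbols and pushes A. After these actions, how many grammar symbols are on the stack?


Tracking the symbol stack through each action:
  Action 1: shift 'num' : push -> stack = [num] (size 1)
  Action 2: reduce by F -> num : pop 1, push F -> stack = [F] (size 1)
  Action 3: reduce by T -> F : pop 1, push T -> stack = [T] (size 1)
  Action 4: shift '*' : push -> stack = [T, *] (size 2)
Final stack size: 2

2


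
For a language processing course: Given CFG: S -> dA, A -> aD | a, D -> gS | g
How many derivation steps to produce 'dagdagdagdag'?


Grammar: S -> dA, A -> aD | a, D -> gS | g
Deriving 'dagdagdagdag':
Step 1: S -> dA => dA
Step 2: A -> aD => daD
Step 3: D -> gS => dagS
Step 4: S -> dA => dagdA
Step 5: A -> aD => dagdaD
Step 6: D -> gS => dagdagS
Step 7: S -> dA => dagdagdA
Step 8: A -> aD => dagdagdaD
Step 9: D -> gS => dagdagdagS
Step 10: S -> dA => dagdagdagdA
Step 11: A -> aD => dagdagdagdaD
Step 12: D -> g => dagdagdagdag
Total derivation steps: 12

12


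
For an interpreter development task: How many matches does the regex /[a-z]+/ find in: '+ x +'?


Pattern: /[a-z]+/ (identifiers)
Input: '+ x +'
Scanning for matches:
  Match 1: 'x'
Total matches: 1

1


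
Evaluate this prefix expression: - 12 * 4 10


Parsing prefix expression: - 12 * 4 10
Step 1: Innermost operation '* 4 10'
  4 * 10 = 40
Step 2: Outer operation '- 12 [40]'
  12 - 40 = -28

-28


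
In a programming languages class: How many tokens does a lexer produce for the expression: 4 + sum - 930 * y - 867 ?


Scanning '4 + sum - 930 * y - 867'
Token 1: '4' -> integer_literal
Token 2: '+' -> operator
Token 3: 'sum' -> identifier
Token 4: '-' -> operator
Token 5: '930' -> integer_literal
Token 6: '*' -> operator
Token 7: 'y' -> identifier
Token 8: '-' -> operator
Token 9: '867' -> integer_literal
Total tokens: 9

9


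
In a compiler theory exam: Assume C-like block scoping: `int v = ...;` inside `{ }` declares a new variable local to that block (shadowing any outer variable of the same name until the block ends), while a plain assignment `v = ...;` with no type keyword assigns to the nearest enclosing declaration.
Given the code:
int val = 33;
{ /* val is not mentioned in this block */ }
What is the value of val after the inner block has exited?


Analyzing scoping rules:
Outer scope: declares val = 33
Inner block: val is neither redeclared nor assigned -> unchanged
After the block -> 33
Result: 33

33


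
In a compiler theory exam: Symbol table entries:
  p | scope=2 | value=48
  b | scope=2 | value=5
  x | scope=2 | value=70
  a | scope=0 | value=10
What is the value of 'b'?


Searching symbol table for 'b':
  p | scope=2 | value=48
  b | scope=2 | value=5 <- MATCH
  x | scope=2 | value=70
  a | scope=0 | value=10
Found 'b' at scope 2 with value 5

5
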